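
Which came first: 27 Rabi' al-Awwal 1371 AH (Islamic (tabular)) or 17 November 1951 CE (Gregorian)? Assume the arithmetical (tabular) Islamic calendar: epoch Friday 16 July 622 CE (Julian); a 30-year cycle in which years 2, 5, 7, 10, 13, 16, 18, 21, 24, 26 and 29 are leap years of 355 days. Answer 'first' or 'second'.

The two dates have Julian Day Numbers 2434007 and 2433968 respectively.
Since 2433968 < 2434007, the second date comes first.

second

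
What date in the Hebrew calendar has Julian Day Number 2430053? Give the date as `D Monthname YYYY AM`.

JDN 2430053 is 27 February 1941 in the Gregorian calendar.
In the Hebrew calendar that day is 30 Shevat 5701 AM.

30 Shevat 5701 AM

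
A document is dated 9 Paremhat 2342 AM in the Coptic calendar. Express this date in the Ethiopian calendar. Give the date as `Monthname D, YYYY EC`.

Megabit 9, 2618 EC

Julian Day Number of the source date = 2680268.
Converting JDN 2680268 to the Ethiopian calendar gives 9 Megabit 2618 EC.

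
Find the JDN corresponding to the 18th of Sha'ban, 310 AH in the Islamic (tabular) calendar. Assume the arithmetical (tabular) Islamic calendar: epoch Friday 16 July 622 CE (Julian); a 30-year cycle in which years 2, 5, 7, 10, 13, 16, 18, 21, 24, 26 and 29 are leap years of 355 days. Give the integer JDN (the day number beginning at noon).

2058163

In the proleptic Gregorian calendar the same day is 16 December 922.
JDN 2299161 is 15 October 1582 CE (Gregorian); the target day is −240998 days from there, so JDN = 2058163.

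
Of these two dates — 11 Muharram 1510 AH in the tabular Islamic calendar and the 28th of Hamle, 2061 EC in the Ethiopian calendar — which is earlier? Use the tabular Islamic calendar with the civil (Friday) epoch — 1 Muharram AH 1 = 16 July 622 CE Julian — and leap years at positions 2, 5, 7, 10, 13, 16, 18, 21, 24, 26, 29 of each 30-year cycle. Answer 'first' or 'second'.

second

The two dates have Julian Day Numbers 2483189 and 2476963 respectively.
Since 2476963 < 2483189, the second date comes first.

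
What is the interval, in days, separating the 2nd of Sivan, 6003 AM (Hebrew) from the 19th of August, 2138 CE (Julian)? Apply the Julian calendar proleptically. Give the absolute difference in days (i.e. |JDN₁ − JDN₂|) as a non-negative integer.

JDN of the first date = 2540440.
JDN of the second date = 2502193.
|2502193 − 2540440| = 38247.

38247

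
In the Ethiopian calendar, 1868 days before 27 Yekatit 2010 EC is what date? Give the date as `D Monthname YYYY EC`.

Counting 1868 days back from JDN 2458184 reaches JDN 2456316, which is 15 Tir 2005 EC.

15 Tir 2005 EC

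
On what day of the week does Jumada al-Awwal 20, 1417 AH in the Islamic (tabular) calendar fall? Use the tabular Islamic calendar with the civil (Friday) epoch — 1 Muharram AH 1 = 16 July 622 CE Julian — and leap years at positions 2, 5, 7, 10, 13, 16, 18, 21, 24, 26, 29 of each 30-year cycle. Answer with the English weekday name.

Equivalently 3 October 1996 Gregorian, JDN 2450360.
JDN 2450360 mod 7 = 3, and JDN 0 was a Monday, so this is a Thursday.

Thursday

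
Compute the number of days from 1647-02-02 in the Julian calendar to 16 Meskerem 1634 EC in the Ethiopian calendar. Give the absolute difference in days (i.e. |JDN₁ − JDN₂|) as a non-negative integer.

1968

First date → JDN 2322657; second date → JDN 2320689.
The interval is |2322657 − 2320689| = 1968 days.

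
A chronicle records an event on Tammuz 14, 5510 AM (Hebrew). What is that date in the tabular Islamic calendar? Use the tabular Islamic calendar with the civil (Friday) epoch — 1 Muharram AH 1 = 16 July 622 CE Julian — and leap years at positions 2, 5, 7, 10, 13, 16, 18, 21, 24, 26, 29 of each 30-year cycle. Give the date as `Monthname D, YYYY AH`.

Julian Day Number of the source date = 2360433.
Converting JDN 2360433 to the tabular Islamic calendar gives 13 Sha'ban 1163 AH.

Sha'ban 13, 1163 AH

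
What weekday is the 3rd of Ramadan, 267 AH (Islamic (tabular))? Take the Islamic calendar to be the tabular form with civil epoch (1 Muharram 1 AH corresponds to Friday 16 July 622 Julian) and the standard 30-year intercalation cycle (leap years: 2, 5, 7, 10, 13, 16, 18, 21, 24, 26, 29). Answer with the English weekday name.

In the proleptic Gregorian calendar this is 11 April 881 (JDN 2042940).
JDN 2042940 mod 7 = 4, and JDN 0 was a Monday, so this is a Friday.

Friday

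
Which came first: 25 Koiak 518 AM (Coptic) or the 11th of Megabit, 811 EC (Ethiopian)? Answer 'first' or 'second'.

first

The two dates have Julian Day Numbers 2013978 and 2020263 respectively.
Since 2013978 < 2020263, the first date comes first.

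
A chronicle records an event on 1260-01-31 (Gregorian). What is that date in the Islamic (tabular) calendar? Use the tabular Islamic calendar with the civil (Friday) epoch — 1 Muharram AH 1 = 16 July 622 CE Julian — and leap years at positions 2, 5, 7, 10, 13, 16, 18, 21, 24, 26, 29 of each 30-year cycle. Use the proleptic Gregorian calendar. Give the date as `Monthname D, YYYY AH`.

Safar 8, 658 AH

Both dates share Julian Day Number 2181296; in the tabular Islamic calendar that is 8 Safar 658 AH.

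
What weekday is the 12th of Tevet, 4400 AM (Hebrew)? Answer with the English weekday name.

This is JDN 1954798 (15 December 639 Gregorian).
1954798 ≡ 6 (mod 7); counting from Monday = 0 gives Sunday.

Sunday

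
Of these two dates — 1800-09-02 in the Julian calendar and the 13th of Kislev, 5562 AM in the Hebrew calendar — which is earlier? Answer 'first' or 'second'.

Converting both to JDN: 2378753 vs 2379183; the smaller is the first.

first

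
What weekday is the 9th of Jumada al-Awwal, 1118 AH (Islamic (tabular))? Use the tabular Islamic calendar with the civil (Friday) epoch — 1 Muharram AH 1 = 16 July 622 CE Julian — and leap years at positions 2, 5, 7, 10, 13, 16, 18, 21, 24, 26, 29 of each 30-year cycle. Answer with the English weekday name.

Thursday

Equivalently 19 August 1706 Gregorian, JDN 2344394.
Since JDN mod 7 = 3 (0 = Monday), the day is Thursday.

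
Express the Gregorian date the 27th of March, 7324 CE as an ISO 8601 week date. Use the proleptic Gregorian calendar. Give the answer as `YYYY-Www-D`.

7324-W13-1

The weekday is Monday (ISO weekday 1).
That Monday belongs to ISO week 13 of ISO year 7324.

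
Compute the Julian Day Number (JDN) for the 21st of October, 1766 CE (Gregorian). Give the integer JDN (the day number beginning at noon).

2366372

JDN 2299161 is 15 October 1582 CE (Gregorian); the target day is +67211 days from there, so JDN = 2366372.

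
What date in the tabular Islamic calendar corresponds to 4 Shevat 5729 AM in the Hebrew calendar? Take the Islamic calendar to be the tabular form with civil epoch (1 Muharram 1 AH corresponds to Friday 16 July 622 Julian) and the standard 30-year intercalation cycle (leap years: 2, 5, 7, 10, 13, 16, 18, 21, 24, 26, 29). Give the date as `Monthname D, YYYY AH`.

Dhu al-Qa'dah 4, 1388 AH

The source date corresponds to 23 January 1969 in the Gregorian calendar (JDN 2440245).
That day falls on 4 Dhu al-Qa'dah 1388 AH in the tabular Islamic calendar.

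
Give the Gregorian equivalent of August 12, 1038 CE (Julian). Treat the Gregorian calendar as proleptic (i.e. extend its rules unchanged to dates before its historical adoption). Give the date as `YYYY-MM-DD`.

1038-08-18

At this point the Julian calendar is 6 days behind the Gregorian.
12 August 1038 Julian + 6 days → 18 August 1038 Gregorian.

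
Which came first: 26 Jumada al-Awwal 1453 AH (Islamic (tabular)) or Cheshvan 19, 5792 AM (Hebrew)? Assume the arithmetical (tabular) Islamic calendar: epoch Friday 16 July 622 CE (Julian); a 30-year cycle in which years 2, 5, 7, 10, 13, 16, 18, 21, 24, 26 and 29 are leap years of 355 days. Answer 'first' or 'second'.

First date → JDN 2463123; second date → JDN 2463176.
JDN 2463123 < JDN 2463176, so the first date is earlier.

first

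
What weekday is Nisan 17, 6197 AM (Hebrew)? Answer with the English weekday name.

Equivalently 23 April 2437 Gregorian, JDN 2611269.
JDN 2611269 mod 7 = 3, and JDN 0 was a Monday, so this is a Thursday.

Thursday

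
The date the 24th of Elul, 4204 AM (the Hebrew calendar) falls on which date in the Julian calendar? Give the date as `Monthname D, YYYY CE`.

August 25, 444 CE

The source date corresponds to 26 August 444 in the proleptic Gregorian calendar (JDN 1883466).
That day falls on 25 August 444 CE in the Julian calendar.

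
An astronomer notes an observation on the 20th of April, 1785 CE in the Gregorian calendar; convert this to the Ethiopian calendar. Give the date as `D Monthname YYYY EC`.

Julian Day Number of the source date = 2373128.
Converting JDN 2373128 to the Ethiopian calendar gives 14 Miyazya 1777 EC.

14 Miyazya 1777 EC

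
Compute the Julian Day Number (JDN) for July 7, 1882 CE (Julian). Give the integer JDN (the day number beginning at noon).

In the Gregorian calendar the same day is 19 July 1882.
JDN 2451545 is 1 January 2000 CE (Gregorian); the target day is −42899 days from there, so JDN = 2408646.

2408646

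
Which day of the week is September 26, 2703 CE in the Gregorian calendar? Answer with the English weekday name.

2708578 ≡ 5 (mod 7); counting from Monday = 0 gives Saturday.

Saturday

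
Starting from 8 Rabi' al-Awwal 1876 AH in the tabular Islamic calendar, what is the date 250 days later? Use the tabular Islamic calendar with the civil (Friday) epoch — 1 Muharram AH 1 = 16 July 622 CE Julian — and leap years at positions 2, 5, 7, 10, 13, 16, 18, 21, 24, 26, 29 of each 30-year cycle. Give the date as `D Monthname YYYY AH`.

22 Dhu al-Qa'dah 1876 AH

The starting date is JDN 2612943; 2612943 + 250 = 2613193.
JDN 2613193 corresponds to 22 Dhu al-Qa'dah 1876 AH.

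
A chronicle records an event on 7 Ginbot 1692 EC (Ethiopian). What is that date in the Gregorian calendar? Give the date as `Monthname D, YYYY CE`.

May 13, 1700 CE

Julian Day Number of the source date = 2342105.
Converting JDN 2342105 to the Gregorian calendar gives 13 May 1700 CE.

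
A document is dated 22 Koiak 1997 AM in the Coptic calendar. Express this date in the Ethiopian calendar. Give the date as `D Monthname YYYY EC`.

Both dates share Julian Day Number 2554180; in the Ethiopian calendar that is 22 Tahsas 2273 EC.

22 Tahsas 2273 EC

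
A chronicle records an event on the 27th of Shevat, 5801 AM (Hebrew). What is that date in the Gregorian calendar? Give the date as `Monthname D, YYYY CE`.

January 29, 2041 CE

Both dates share Julian Day Number 2466549; in the Gregorian calendar that is 29 January 2041 CE.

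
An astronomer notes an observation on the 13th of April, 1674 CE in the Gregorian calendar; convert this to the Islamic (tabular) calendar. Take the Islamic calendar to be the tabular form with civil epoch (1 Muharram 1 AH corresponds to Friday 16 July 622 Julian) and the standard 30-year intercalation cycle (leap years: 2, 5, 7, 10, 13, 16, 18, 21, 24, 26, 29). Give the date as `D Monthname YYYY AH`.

7 Muharram 1085 AH

Both dates share Julian Day Number 2332579; in the tabular Islamic calendar that is 7 Muharram 1085 AH.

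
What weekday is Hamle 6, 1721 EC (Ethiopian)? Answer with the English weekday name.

Equivalently 11 July 1729 Gregorian, JDN 2352756.
Since JDN mod 7 = 0 (0 = Monday), the day is Monday.

Monday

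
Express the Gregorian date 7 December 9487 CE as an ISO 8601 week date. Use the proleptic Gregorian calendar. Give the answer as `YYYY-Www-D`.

The weekday is Wednesday (ISO weekday 3).
That Wednesday belongs to ISO week 49 of ISO year 9487.

9487-W49-3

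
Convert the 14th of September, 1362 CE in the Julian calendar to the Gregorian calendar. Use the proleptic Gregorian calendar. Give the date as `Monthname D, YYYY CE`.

The Julian–Gregorian offset here is 8 days (Julian trailing).
14 September 1362 Julian + 8 days → 22 September 1362 Gregorian.

September 22, 1362 CE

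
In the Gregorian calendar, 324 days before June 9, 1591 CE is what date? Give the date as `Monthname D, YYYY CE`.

Counting 324 days back from JDN 2302320 reaches JDN 2301996, which is July 20, 1590 CE.

July 20, 1590 CE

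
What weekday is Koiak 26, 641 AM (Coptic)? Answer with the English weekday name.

Wednesday

In the proleptic Gregorian calendar this is 27 December 924 (JDN 2058905).
Since JDN mod 7 = 2 (0 = Monday), the day is Wednesday.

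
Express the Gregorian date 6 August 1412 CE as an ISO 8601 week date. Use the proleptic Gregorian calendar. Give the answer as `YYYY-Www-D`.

1412-W32-4

The weekday is Thursday (ISO weekday 4).
That Thursday belongs to ISO week 32 of ISO year 1412.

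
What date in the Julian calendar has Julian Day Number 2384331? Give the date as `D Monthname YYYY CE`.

11 December 1815 CE

JDN 2384331 is 23 December 1815 in the Gregorian calendar.
In the Julian calendar that day is 11 December 1815 CE.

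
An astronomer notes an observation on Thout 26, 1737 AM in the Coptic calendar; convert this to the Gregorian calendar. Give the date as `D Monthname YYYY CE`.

Both dates share Julian Day Number 2459129; in the Gregorian calendar that is 6 October 2020 CE.

6 October 2020 CE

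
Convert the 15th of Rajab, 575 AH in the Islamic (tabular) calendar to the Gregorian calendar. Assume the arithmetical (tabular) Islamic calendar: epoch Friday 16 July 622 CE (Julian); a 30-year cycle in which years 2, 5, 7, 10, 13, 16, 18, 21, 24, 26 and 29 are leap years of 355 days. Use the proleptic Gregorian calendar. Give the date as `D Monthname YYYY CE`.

Both dates share Julian Day Number 2152037; in the Gregorian calendar that is 23 December 1179 CE.

23 December 1179 CE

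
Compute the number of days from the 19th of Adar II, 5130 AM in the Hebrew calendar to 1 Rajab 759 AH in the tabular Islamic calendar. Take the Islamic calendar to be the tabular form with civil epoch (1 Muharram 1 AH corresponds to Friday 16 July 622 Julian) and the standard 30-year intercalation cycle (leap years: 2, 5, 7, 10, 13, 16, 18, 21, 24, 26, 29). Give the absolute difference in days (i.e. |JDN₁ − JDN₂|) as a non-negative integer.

4299

JDN of the first date = 2221526.
JDN of the second date = 2217227.
|2217227 − 2221526| = 4299.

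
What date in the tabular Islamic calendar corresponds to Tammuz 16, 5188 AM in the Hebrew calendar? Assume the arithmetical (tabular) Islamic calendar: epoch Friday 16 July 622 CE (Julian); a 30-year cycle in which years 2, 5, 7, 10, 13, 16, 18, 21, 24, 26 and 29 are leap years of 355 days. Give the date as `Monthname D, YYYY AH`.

The source date corresponds to 9 July 1428 in the proleptic Gregorian calendar (JDN 2242816).
That day falls on 17 Ramadan 831 AH in the tabular Islamic calendar.

Ramadan 17, 831 AH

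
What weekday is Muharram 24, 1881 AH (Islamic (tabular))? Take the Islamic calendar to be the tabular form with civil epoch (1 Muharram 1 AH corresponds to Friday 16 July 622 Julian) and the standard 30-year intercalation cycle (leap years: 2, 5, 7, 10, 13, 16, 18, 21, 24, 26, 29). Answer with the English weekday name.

Friday

Equivalently 17 August 2446 Gregorian, JDN 2614672.
2614672 ≡ 4 (mod 7); counting from Monday = 0 gives Friday.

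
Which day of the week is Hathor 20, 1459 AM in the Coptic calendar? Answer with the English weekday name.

In the Gregorian calendar this is 27 November 1742 (JDN 2357643).
Since JDN mod 7 = 1 (0 = Monday), the day is Tuesday.

Tuesday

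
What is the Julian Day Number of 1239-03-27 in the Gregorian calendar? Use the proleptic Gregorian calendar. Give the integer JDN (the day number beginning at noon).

JDN 2299161 is 15 October 1582 CE (Gregorian); the target day is −125480 days from there, so JDN = 2173681.

2173681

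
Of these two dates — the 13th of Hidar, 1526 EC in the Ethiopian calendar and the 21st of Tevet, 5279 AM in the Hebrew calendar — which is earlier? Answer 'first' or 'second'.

The two dates have Julian Day Numbers 2281299 and 2275866 respectively.
Since 2275866 < 2281299, the second date comes first.

second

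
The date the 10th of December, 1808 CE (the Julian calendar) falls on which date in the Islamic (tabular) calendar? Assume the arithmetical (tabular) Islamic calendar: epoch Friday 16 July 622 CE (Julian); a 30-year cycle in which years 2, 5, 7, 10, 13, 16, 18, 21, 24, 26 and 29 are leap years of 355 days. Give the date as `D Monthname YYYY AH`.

4 Dhu al-Qa'dah 1223 AH

The source date corresponds to 22 December 1808 in the Gregorian calendar (JDN 2381774).
That day falls on 4 Dhu al-Qa'dah 1223 AH in the tabular Islamic calendar.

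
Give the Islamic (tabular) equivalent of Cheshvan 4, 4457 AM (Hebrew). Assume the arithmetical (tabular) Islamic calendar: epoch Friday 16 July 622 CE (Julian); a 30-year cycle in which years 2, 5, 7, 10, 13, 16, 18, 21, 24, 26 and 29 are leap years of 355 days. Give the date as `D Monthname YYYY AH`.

Both dates share Julian Day Number 1975552; in the tabular Islamic calendar that is 4 Rajab 77 AH.

4 Rajab 77 AH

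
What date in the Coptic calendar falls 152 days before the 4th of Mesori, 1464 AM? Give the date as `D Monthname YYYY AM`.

Counting 152 days back from JDN 2359724 reaches JDN 2359572, which is 2 Paremhat 1464 AM.

2 Paremhat 1464 AM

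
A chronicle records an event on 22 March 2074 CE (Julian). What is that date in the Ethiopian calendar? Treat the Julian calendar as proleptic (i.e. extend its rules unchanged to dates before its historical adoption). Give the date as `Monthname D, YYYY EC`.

Julian Day Number of the source date = 2478667.
Converting JDN 2478667 to the Ethiopian calendar gives 26 Megabit 2066 EC.

Megabit 26, 2066 EC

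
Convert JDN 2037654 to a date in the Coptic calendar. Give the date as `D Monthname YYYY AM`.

20 Paopi 583 AM

JDN 2037654 is 21 October 866 in the proleptic Gregorian calendar.
In the Coptic calendar that day is 20 Paopi 583 AM.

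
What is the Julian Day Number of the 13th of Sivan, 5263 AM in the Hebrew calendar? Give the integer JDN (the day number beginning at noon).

2270186

In the proleptic Gregorian calendar the same day is 17 June 1503.
JDN 2400001 is 17 November 1858 CE (Gregorian), MJD 0; the target day is −129815 days from there, so JDN = 2270186.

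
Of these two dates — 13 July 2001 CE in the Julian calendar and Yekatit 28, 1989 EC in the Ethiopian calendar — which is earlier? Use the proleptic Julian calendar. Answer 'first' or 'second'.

Converting both to JDN: 2452117 vs 2450515; the smaller is the second.

second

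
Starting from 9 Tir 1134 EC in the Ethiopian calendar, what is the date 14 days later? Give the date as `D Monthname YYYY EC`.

JDN of 9 Tir 1134 EC = 2138177.
2138177 + 14 = 2138191.
JDN 2138191 in the Ethiopian calendar is 23 Tir 1134 EC.

23 Tir 1134 EC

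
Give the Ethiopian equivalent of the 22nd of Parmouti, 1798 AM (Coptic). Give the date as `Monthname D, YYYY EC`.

Miyazya 22, 2074 EC

The source date corresponds to 30 April 2082 in the Gregorian calendar (JDN 2481615).
That day falls on 22 Miyazya 2074 EC in the Ethiopian calendar.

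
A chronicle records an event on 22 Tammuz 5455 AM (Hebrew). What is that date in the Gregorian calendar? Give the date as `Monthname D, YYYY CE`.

July 5, 1695 CE

Julian Day Number of the source date = 2340332.
Converting JDN 2340332 to the Gregorian calendar gives 5 July 1695 CE.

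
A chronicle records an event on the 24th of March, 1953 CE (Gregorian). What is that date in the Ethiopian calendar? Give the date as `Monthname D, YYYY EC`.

Julian Day Number of the source date = 2434461.
Converting JDN 2434461 to the Ethiopian calendar gives 15 Megabit 1945 EC.

Megabit 15, 1945 EC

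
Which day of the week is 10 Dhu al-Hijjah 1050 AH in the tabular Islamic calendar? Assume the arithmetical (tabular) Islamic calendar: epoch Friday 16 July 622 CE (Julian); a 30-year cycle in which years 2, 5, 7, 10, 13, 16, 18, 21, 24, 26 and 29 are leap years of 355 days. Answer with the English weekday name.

Saturday

This is JDN 2320505 (23 March 1641 Gregorian).
2320505 ≡ 5 (mod 7); counting from Monday = 0 gives Saturday.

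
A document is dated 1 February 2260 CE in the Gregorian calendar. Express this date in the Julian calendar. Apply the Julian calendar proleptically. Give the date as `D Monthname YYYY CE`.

17 January 2260 CE

For dates in this range the Gregorian date is 15 days ahead of the Julian.
1 February 2260 Gregorian − 15 days → 17 January 2260 Julian.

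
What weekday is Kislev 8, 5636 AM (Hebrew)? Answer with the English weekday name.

In the Gregorian calendar this is 6 December 1875 (JDN 2406229).
JDN 2406229 mod 7 = 0, and JDN 0 was a Monday, so this is a Monday.

Monday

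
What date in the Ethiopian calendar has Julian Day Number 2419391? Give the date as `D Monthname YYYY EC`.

The Gregorian equivalent of JDN 2419391 is 20 December 1911.
In the Ethiopian calendar that day is 10 Tahsas 1904 EC.

10 Tahsas 1904 EC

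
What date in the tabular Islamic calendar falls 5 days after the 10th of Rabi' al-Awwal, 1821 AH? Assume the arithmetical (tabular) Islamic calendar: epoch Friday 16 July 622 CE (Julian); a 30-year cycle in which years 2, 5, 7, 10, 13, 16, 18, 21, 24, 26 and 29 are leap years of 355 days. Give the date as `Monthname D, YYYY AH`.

Counting 5 days forward from JDN 2593455 reaches JDN 2593460, which is Rabi' al-Awwal 15, 1821 AH.

Rabi' al-Awwal 15, 1821 AH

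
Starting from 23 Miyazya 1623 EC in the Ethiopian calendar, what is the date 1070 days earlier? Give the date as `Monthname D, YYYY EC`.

Counting 1070 days back from JDN 2316888 reaches JDN 2315818, which is Ginbot 18, 1620 EC.

Ginbot 18, 1620 EC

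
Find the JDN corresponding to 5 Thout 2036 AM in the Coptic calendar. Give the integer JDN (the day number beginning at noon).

2568318

In the Gregorian calendar the same day is 19 September 2319.
JDN 2451545 is 1 January 2000 CE (Gregorian); the target day is +116773 days from there, so JDN = 2568318.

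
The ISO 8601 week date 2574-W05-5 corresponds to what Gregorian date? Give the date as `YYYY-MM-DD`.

ISO week 1 of 2574 is the week containing the first Thursday of 2574.
Week 5, day 5 (Friday) lands on 2574-02-04.

2574-02-04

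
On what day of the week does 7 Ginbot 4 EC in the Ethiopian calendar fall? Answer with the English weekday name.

Monday

This is JDN 1725563 (30 April 12 Gregorian).
Since JDN mod 7 = 0 (0 = Monday), the day is Monday.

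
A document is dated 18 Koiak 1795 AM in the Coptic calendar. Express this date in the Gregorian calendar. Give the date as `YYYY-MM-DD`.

2078-12-27

Both dates share Julian Day Number 2480395; in the Gregorian calendar that is 27 December 2078 CE.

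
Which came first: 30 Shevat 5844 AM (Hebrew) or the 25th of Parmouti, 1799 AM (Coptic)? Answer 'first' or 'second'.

second

The two dates have Julian Day Numbers 2482262 and 2481983 respectively.
Since 2481983 < 2482262, the second date comes first.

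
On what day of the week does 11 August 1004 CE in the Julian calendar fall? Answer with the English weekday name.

Equivalently 17 August 1004 Gregorian, JDN 2087992.
Since JDN mod 7 = 4 (0 = Monday), the day is Friday.

Friday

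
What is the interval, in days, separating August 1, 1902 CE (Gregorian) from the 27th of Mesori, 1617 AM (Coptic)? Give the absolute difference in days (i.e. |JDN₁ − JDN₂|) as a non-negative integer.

JDN of the first date = 2415963.
JDN of the second date = 2415630.
|2415630 − 2415963| = 333.

333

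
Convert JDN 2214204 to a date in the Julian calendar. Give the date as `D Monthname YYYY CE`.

28 February 1350 CE

JDN 2214204 is 8 March 1350 in the proleptic Gregorian calendar.
In the Julian calendar that day is 28 February 1350 CE.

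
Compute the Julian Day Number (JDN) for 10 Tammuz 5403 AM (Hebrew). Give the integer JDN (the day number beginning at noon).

2321331

In the Gregorian calendar the same day is 27 June 1643.
JDN 2400001 is 17 November 1858 CE (Gregorian), MJD 0; the target day is −78670 days from there, so JDN = 2321331.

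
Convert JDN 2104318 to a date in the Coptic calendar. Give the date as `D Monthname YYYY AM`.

The proleptic Gregorian equivalent of JDN 2104318 is 29 April 1049.
In the Coptic calendar that day is 28 Parmouti 765 AM.

28 Parmouti 765 AM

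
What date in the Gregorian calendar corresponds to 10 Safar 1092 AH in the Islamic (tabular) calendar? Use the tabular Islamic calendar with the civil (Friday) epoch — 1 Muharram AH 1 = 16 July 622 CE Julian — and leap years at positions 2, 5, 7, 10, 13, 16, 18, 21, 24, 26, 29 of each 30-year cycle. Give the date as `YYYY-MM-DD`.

1681-03-01

Julian Day Number of the source date = 2335093.
Converting JDN 2335093 to the Gregorian calendar gives 1 March 1681 CE.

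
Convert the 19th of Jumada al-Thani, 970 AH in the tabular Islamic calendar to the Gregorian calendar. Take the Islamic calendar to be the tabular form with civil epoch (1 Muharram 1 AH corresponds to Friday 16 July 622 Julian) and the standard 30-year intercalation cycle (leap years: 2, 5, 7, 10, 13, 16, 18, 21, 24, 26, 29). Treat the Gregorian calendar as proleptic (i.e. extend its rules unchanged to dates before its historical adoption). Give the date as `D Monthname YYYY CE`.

23 February 1563 CE

Julian Day Number of the source date = 2291987.
Converting JDN 2291987 to the Gregorian calendar gives 23 February 1563 CE.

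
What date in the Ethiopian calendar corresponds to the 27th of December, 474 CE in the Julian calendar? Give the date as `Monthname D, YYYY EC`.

Julian Day Number of the source date = 1894547.
Converting JDN 1894547 to the Ethiopian calendar gives 1 Tir 467 EC.

Tir 1, 467 EC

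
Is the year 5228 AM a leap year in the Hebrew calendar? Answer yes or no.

yes

Hebrew year 5228 is year 3 of its 19-year Metonic cycle; leap years are at positions 3, 6, 8, 11, 14, 17, 19, so it is a leap year (13 months).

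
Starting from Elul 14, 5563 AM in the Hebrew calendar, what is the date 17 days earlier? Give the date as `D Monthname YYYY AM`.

Counting 17 days back from JDN 2379835 reaches JDN 2379818, which is 27 Av 5563 AM.

27 Av 5563 AM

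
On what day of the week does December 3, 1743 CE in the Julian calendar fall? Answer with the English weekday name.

Saturday

In the Gregorian calendar this is 14 December 1743 (JDN 2358025).
Since JDN mod 7 = 5 (0 = Monday), the day is Saturday.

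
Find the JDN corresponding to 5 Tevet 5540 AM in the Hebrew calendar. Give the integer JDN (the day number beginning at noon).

2371174

In the Gregorian calendar the same day is 14 December 1779.
JDN 2451545 is 1 January 2000 CE (Gregorian); the target day is −80371 days from there, so JDN = 2371174.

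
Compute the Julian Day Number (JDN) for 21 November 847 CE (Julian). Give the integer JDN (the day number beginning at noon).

In the proleptic Gregorian calendar the same day is 25 November 847.
JDN 2400001 is 17 November 1858 CE (Gregorian), MJD 0; the target day is −369252 days from there, so JDN = 2030749.

2030749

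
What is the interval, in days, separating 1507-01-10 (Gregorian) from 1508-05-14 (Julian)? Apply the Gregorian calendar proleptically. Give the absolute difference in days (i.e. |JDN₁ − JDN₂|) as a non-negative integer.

500

JDN of the first date = 2271489.
JDN of the second date = 2271989.
|2271989 − 2271489| = 500.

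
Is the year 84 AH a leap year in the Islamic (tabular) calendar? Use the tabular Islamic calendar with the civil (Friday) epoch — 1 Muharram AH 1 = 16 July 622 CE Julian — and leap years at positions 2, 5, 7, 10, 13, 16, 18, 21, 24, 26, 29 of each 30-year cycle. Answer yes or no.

yes

Year 84 AH is year 24 of its 30-year cycle; leap positions are 2, 5, 7, 10, 13, 16, 18, 21, 24, 26, 29, so it is a leap year (355 days).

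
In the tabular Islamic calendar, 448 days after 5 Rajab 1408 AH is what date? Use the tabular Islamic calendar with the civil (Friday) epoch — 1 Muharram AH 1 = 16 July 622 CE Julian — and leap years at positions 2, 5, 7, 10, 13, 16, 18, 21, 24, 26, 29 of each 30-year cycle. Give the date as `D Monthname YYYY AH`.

10 Shawwal 1409 AH

Counting 448 days forward from JDN 2447215 reaches JDN 2447663, which is 10 Shawwal 1409 AH.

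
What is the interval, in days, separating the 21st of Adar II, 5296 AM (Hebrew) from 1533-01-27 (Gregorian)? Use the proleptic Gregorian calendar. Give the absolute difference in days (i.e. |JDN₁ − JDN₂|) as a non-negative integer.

1152

First date → JDN 2282155; second date → JDN 2281003.
The interval is |2282155 − 2281003| = 1152 days.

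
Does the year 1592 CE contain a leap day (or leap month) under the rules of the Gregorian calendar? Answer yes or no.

1592 is divisible by 4 and not by 100, so it is a leap year.

yes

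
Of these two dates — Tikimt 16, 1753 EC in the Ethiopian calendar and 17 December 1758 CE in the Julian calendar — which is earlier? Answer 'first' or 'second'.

Converting both to JDN: 2364184 vs 2363518; the smaller is the second.

second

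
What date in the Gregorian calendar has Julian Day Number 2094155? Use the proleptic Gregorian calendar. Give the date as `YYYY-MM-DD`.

1021-07-02

Counting from JDN 2299161 = 15 Oct 1582 gives an offset of -205006 days.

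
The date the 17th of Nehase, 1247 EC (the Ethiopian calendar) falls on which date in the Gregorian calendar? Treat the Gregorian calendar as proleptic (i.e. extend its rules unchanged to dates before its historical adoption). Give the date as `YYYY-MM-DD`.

Julian Day Number of the source date = 2179668.
Converting JDN 2179668 to the Gregorian calendar gives 17 August 1255 CE.

1255-08-17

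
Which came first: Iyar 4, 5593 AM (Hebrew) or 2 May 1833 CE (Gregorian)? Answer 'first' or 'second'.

first

First date → JDN 2390662; second date → JDN 2390671.
JDN 2390662 < JDN 2390671, so the first date is earlier.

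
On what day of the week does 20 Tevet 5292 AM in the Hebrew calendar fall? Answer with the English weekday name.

Friday

Equivalently 8 January 1532 Gregorian, JDN 2280618.
2280618 ≡ 4 (mod 7); counting from Monday = 0 gives Friday.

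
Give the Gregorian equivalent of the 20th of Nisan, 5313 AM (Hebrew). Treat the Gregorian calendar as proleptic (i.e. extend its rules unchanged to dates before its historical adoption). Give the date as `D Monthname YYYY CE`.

Julian Day Number of the source date = 2288385.
Converting JDN 2288385 to the Gregorian calendar gives 14 April 1553 CE.

14 April 1553 CE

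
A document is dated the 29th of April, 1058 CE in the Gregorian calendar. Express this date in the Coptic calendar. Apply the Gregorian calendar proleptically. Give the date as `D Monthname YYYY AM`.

28 Parmouti 774 AM

Julian Day Number of the source date = 2107605.
Converting JDN 2107605 to the Coptic calendar gives 28 Parmouti 774 AM.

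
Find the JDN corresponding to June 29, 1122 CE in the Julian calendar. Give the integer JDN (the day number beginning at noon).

2131048

In the proleptic Gregorian calendar the same day is 6 July 1122.
JDN 2400001 is 17 November 1858 CE (Gregorian), MJD 0; the target day is −268953 days from there, so JDN = 2131048.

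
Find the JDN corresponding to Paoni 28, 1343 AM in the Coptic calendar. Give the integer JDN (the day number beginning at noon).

2315492

In the Gregorian calendar the same day is 2 July 1627.
JDN 2451545 is 1 January 2000 CE (Gregorian); the target day is −136053 days from there, so JDN = 2315492.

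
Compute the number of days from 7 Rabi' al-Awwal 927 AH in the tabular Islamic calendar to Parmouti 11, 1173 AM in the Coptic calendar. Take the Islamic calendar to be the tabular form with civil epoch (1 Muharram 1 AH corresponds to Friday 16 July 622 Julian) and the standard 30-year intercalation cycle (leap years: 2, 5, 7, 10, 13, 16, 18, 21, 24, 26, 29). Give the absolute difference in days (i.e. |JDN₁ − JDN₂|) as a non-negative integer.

23326

First date → JDN 2276649; second date → JDN 2253323.
The interval is |2276649 − 2253323| = 23326 days.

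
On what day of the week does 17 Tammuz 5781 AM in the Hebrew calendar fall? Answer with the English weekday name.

Sunday

This is JDN 2459393 (27 June 2021 Gregorian).
Since JDN mod 7 = 6 (0 = Monday), the day is Sunday.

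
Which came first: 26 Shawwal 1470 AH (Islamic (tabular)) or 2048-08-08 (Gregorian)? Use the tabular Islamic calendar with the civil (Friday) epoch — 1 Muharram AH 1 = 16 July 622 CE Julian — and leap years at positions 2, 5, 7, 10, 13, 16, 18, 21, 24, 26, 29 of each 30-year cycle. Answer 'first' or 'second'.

The two dates have Julian Day Numbers 2469296 and 2469297 respectively.
Since 2469296 < 2469297, the first date comes first.

first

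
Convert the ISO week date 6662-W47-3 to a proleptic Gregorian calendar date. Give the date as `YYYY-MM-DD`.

ISO week 1 of 6662 is the week containing the first Thursday of 6662.
Week 47, day 3 (Wednesday) lands on 6662-11-19.

6662-11-19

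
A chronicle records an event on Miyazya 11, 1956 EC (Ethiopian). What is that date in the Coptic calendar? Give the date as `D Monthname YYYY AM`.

11 Parmouti 1680 AM

Both dates share Julian Day Number 2438505; in the Coptic calendar that is 11 Parmouti 1680 AM.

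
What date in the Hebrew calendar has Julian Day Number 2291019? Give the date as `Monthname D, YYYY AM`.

Sivan 26, 5320 AM

The proleptic Gregorian equivalent of JDN 2291019 is 30 June 1560.
In the Hebrew calendar that day is Sivan 26, 5320 AM.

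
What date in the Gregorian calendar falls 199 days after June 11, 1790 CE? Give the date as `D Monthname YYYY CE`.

JDN of June 11, 1790 CE = 2375006.
2375006 + 199 = 2375205.
JDN 2375205 in the Gregorian calendar is 27 December 1790 CE.

27 December 1790 CE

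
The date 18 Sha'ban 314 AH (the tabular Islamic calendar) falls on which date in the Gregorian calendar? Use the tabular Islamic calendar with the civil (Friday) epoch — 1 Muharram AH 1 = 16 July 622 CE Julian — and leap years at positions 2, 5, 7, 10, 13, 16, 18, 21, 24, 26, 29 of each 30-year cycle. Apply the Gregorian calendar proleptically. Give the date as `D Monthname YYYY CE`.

Both dates share Julian Day Number 2059581; in the Gregorian calendar that is 3 November 926 CE.

3 November 926 CE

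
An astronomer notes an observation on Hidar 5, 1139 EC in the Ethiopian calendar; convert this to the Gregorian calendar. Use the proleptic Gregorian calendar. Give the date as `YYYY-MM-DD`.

1146-11-08

Julian Day Number of the source date = 2139939.
Converting JDN 2139939 to the Gregorian calendar gives 8 November 1146 CE.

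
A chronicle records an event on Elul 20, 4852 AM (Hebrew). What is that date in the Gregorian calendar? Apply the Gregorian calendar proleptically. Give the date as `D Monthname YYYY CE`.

31 August 1092 CE

Both dates share Julian Day Number 2120148; in the Gregorian calendar that is 31 August 1092 CE.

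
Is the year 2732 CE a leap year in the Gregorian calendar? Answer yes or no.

2732 is divisible by 4 and not by 100, so it is a leap year.

yes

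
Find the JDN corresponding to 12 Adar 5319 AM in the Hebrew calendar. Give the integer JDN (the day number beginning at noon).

2290532

In the proleptic Gregorian calendar the same day is 1 March 1559.
JDN 2451545 is 1 January 2000 CE (Gregorian); the target day is −161013 days from there, so JDN = 2290532.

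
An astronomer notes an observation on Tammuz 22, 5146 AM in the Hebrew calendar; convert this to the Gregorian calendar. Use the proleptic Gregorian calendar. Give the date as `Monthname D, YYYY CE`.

Julian Day Number of the source date = 2227466.
Converting JDN 2227466 to the Gregorian calendar gives 29 June 1386 CE.

June 29, 1386 CE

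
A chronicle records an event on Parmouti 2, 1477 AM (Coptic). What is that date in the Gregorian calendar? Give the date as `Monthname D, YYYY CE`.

April 8, 1761 CE

Julian Day Number of the source date = 2364350.
Converting JDN 2364350 to the Gregorian calendar gives 8 April 1761 CE.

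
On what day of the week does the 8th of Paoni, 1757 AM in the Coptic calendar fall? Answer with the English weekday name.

Saturday

Equivalently 15 June 2041 Gregorian, JDN 2466686.
JDN 2466686 mod 7 = 5, and JDN 0 was a Monday, so this is a Saturday.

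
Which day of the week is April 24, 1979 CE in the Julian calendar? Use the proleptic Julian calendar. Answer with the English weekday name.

Monday

Equivalently 7 May 1979 Gregorian, JDN 2444001.
Since JDN mod 7 = 0 (0 = Monday), the day is Monday.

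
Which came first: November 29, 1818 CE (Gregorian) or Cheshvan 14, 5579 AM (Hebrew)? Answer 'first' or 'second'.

Converting both to JDN: 2385403 vs 2385387; the smaller is the second.

second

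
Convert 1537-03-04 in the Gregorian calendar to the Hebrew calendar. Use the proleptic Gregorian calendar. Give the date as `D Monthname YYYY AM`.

Both dates share Julian Day Number 2282500; in the Hebrew calendar that is 11 Adar 5297 AM.

11 Adar 5297 AM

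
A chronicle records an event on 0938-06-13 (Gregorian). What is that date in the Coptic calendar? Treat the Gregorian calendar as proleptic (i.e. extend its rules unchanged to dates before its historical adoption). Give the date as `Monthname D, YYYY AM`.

Paoni 14, 654 AM

Julian Day Number of the source date = 2063821.
Converting JDN 2063821 to the Coptic calendar gives 14 Paoni 654 AM.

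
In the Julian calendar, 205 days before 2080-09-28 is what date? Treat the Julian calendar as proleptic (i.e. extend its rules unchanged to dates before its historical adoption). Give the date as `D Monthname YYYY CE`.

7 March 2080 CE

JDN of 2080-09-28 = 2481049.
2481049 − 205 = 2480844.
JDN 2480844 in the Julian calendar is 7 March 2080 CE.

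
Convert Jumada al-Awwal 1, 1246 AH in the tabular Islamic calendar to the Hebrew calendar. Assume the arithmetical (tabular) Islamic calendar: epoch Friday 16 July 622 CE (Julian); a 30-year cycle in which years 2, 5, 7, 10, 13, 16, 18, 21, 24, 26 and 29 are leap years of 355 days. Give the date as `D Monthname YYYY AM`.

Julian Day Number of the source date = 2389744.
Converting JDN 2389744 to the Hebrew calendar gives 1 Cheshvan 5591 AM.

1 Cheshvan 5591 AM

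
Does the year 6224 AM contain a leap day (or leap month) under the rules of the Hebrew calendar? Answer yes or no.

yes

Hebrew year 6224 is year 11 of its 19-year Metonic cycle; leap years are at positions 3, 6, 8, 11, 14, 17, 19, so it is a leap year (13 months).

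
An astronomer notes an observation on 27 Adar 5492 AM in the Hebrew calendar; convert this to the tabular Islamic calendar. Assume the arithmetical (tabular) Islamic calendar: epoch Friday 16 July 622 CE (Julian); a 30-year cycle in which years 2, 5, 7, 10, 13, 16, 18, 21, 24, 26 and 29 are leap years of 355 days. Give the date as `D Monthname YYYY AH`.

27 Ramadan 1144 AH

Julian Day Number of the source date = 2353743.
Converting JDN 2353743 to the tabular Islamic calendar gives 27 Ramadan 1144 AH.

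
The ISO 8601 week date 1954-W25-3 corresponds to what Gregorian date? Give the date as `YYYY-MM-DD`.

1954-06-23

ISO week 1 of 1954 is the week containing the first Thursday of 1954.
Week 25, day 3 (Wednesday) lands on 1954-06-23.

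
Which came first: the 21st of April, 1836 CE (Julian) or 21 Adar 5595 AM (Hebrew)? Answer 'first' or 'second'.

The two dates have Julian Day Numbers 2391768 and 2391360 respectively.
Since 2391360 < 2391768, the second date comes first.

second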